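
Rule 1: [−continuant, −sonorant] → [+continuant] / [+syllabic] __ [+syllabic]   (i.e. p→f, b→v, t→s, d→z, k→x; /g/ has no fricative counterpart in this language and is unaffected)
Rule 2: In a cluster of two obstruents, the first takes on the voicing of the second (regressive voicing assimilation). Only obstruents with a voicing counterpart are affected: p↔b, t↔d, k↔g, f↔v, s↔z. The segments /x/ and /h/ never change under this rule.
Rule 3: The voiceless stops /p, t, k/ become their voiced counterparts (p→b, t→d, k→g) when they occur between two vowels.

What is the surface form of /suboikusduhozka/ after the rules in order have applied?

suvoixuzduhoska

Rule 1 (intervocalic spirantization): /b/ is a stop between vowels /u/ and /o/, so it spirantizes to the fricative [v]. /k/ is a stop between vowels /i/ and /u/, so it spirantizes to the fricative [x]. /suboikusduhozka/ → suvoixusduhozka.
Rule 2 (regressive voicing assimilation): /s/ precedes the voiced obstruent /d/, so it voices to [z] by assimilation. /z/ precedes the voiceless obstruent /k/, so it devoices to [s] by assimilation. /suvoixusduhozka/ → suvoixuzduhoska.
Rule 3 (intervocalic voicing): no segment meets the environment; /suvoixuzduhoska/ is unchanged.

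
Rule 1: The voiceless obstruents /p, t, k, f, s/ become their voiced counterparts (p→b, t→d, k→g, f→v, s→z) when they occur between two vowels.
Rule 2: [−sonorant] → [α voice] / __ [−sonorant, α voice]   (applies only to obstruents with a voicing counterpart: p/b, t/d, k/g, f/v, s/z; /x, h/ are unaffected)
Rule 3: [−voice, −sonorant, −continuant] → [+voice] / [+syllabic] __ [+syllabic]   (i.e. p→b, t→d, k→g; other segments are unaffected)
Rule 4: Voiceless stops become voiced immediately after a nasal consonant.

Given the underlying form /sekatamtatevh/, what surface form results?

Rule 1 (intervocalic voicing): /k/ is a voiceless obstruent between vowels /e/ and /a/, so it voices to [g]. /t/ is a voiceless obstruent between vowels /a/ and /a/, so it voices to [d]. /t/ is a voiceless obstruent between vowels /a/ and /e/, so it voices to [d]. /sekatamtatevh/ → segadamtadevh.
Rule 2 (regressive voicing assimilation): /v/ precedes the voiceless obstruent /h/, so it devoices to [f] by assimilation. /segadamtadevh/ → segadamtadefh.
Rule 3 (intervocalic voicing): no segment meets the environment; /segadamtadefh/ is unchanged.
Rule 4 (post-nasal voicing): /t/ is a voiceless stop immediately after the nasal /m/, so it voices to [d]. /segadamtadefh/ → segadamdadefh.

segadamdadefh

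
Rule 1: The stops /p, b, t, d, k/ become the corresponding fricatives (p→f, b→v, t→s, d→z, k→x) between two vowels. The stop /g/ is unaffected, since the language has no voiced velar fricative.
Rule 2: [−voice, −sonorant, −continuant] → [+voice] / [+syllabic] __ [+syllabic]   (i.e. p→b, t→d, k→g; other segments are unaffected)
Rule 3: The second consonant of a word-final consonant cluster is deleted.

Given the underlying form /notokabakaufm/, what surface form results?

nosoxavaxauf

Rule 1 (intervocalic spirantization): /t/ is a stop between vowels /o/ and /o/, so it spirantizes to the fricative [s]. /k/ is a stop between vowels /o/ and /a/, so it spirantizes to the fricative [x]. /b/ is a stop between vowels /a/ and /a/, so it spirantizes to the fricative [v]. /k/ is a stop between vowels /a/ and /a/, so it spirantizes to the fricative [x]. /notokabakaufm/ → nosoxavaxaufm.
Rule 2 (intervocalic voicing): no segment meets the environment; /nosoxavaxaufm/ is unchanged.
Rule 3 (final cluster simplification): /m/ is the second consonant of a word-final cluster /fm/, so it deletes. /nosoxavaxaufm/ → nosoxavaxauf.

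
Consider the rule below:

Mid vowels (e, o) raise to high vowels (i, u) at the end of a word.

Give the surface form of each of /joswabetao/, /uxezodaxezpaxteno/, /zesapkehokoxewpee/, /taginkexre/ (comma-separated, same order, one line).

joswabetau, uxezodaxezpaxtenu, zesapkehokoxewpei, taginkexri

/joswabetao/: /o/ is a mid vowel in word-final position, so it raises to [u]. → [joswabetau].
/uxezodaxezpaxteno/: /o/ is a mid vowel in word-final position, so it raises to [u]. → [uxezodaxezpaxtenu].
/zesapkehokoxewpee/: /e/ is a mid vowel in word-final position, so it raises to [i]. → [zesapkehokoxewpei].
/taginkexre/: /e/ is a mid vowel in word-final position, so it raises to [i]. → [taginkexri].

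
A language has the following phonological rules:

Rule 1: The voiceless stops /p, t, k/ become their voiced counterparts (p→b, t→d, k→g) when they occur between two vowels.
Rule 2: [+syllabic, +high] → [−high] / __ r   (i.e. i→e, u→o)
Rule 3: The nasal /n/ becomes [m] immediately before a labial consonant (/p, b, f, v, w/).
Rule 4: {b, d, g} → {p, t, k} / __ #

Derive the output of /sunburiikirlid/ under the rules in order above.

sumboriigerlit

Rule 1 (intervocalic voicing): /k/ is a voiceless stop between vowels /i/ and /i/, so it voices to [g]. /sunburiikirlid/ → sunburiigirlid.
Rule 2 (pre-rhotic lowering): /u/ is a high vowel immediately before /r/, so it lowers to [o]. /i/ is a high vowel immediately before /r/, so it lowers to [e]. /sunburiigirlid/ → sunboriigerlid.
Rule 3 (nasal place assimilation): /n/ precedes the labial consonant /b/, so it assimilates in place to [m]. /sunboriigerlid/ → sumboriigerlid.
Rule 4 (final devoicing): /d/ is a voiced stop in word-final position, so it devoices to [t]. /sumboriigerlid/ → sumboriigerlit.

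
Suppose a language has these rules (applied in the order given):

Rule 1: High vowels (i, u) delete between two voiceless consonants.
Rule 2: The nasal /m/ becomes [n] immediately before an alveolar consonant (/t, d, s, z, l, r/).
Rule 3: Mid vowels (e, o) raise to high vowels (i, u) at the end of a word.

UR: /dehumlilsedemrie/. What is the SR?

Rule 1 (high vowel syncope): no segment meets the environment; /dehumlilsedemrie/ is unchanged.
Rule 2 (nasal place assimilation): /m/ precedes the alveolar consonant /l/, so it assimilates in place to [n]. /m/ precedes the alveolar consonant /r/, so it assimilates in place to [n]. /dehumlilsedemrie/ → dehunlilsedenrie.
Rule 3 (final vowel raising): /e/ is a mid vowel in word-final position, so it raises to [i]. /dehunlilsedenrie/ → dehunlilsedenrii.

dehunlilsedenrii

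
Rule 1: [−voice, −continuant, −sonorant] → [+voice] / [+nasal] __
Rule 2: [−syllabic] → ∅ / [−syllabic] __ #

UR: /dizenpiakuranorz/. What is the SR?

Rule 1 (post-nasal voicing): /p/ is a voiceless stop immediately after the nasal /n/, so it voices to [b]. /dizenpiakuranorz/ → dizenbiakuranorz.
Rule 2 (final cluster simplification): /z/ is the second consonant of a word-final cluster /rz/, so it deletes. /dizenbiakuranorz/ → dizenbiakuranor.

dizenbiakuranor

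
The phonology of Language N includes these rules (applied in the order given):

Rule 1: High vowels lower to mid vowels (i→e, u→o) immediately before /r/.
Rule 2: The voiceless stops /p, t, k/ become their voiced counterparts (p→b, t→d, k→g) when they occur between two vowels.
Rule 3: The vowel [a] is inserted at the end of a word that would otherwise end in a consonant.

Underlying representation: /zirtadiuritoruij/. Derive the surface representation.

Rule 1 (pre-rhotic lowering): /i/ is a high vowel immediately before /r/, so it lowers to [e]. /u/ is a high vowel immediately before /r/, so it lowers to [o]. /zirtadiuritoruij/ → zertadioritoruij.
Rule 2 (intervocalic voicing): /t/ is a voiceless stop between vowels /i/ and /o/, so it voices to [d]. /zertadioritoruij/ → zertadioridoruij.
Rule 3 (final a-epenthesis): the form ends in the consonant /j/, so [a] is inserted word-finally. /zertadioridoruij/ → zertadioridoruija.

zertadioridoruija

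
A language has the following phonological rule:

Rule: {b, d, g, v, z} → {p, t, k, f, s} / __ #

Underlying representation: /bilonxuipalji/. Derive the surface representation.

bilonxuipalji

No segment of /bilonxuipalji/ meets the structural description of the rule, so the form surfaces unchanged.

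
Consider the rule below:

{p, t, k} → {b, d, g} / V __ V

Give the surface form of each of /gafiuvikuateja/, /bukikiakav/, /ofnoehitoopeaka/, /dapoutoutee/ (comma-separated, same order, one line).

/gafiuvikuateja/: /k/ is a voiceless stop between vowels /i/ and /u/, so it voices to [g]. /t/ is a voiceless stop between vowels /a/ and /e/, so it voices to [d]. → [gafiuviguadeja].
/bukikiakav/: /k/ is a voiceless stop between vowels /u/ and /i/, so it voices to [g]. /k/ is a voiceless stop between vowels /i/ and /i/, so it voices to [g]. /k/ is a voiceless stop between vowels /a/ and /a/, so it voices to [g]. → [bugigiagav].
/ofnoehitoopeaka/: /t/ is a voiceless stop between vowels /i/ and /o/, so it voices to [d]. /p/ is a voiceless stop between vowels /o/ and /e/, so it voices to [b]. /k/ is a voiceless stop between vowels /a/ and /a/, so it voices to [g]. → [ofnoehidoobeaga].
/dapoutoutee/: /p/ is a voiceless stop between vowels /a/ and /o/, so it voices to [b]. /t/ is a voiceless stop between vowels /u/ and /o/, so it voices to [d]. /t/ is a voiceless stop between vowels /u/ and /e/, so it voices to [d]. → [daboudoudee].

gafiuviguadeja, bugigiagav, ofnoehidoobeaga, daboudoudee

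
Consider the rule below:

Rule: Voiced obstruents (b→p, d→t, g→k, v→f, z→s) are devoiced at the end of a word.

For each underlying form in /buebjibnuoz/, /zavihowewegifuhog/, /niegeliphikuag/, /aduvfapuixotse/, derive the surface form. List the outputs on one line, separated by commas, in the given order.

buebjibnuos, zavihowewegifuhok, niegeliphikuak, aduvfapuixotse

/buebjibnuoz/: /z/ is a voiced obstruent in word-final position, so it devoices to [s]. → [buebjibnuos].
/zavihowewegifuhog/: /g/ is a voiced obstruent in word-final position, so it devoices to [k]. → [zavihowewegifuhok].
/niegeliphikuag/: /g/ is a voiced obstruent in word-final position, so it devoices to [k]. → [niegeliphikuak].
/aduvfapuixotse/: the rule's environment is not met; surfaces unchanged as [aduvfapuixotse].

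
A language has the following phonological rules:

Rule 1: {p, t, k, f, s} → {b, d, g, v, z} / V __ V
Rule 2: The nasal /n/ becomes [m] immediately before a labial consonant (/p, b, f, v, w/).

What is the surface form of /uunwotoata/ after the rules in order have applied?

Rule 1 (intervocalic voicing): /t/ is a voiceless obstruent between vowels /o/ and /o/, so it voices to [d]. /t/ is a voiceless obstruent between vowels /a/ and /a/, so it voices to [d]. /uunwotoata/ → uunwodoada.
Rule 2 (nasal place assimilation): /n/ precedes the labial consonant /w/, so it assimilates in place to [m]. /uunwodoada/ → uumwodoada.

uumwodoada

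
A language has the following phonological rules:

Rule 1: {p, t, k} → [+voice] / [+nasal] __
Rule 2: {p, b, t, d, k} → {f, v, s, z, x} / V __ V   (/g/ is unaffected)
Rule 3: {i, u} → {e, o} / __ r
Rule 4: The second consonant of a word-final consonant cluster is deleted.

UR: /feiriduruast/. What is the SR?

Rule 1 (post-nasal voicing): no segment meets the environment; /feiriduruast/ is unchanged.
Rule 2 (intervocalic spirantization): /d/ is a stop between vowels /i/ and /u/, so it spirantizes to the fricative [z]. /feiriduruast/ → feirizuruast.
Rule 3 (pre-rhotic lowering): /i/ is a high vowel immediately before /r/, so it lowers to [e]. /u/ is a high vowel immediately before /r/, so it lowers to [o]. /feirizuruast/ → feerizoruast.
Rule 4 (final cluster simplification): /t/ is the second consonant of a word-final cluster /st/, so it deletes. /feerizoruast/ → feerizoruas.

feerizoruas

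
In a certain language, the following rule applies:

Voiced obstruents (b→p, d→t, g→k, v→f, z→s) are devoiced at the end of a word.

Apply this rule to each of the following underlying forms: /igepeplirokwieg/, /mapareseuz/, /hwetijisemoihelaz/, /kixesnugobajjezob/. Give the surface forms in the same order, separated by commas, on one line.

/igepeplirokwieg/: /g/ is a voiced obstruent in word-final position, so it devoices to [k]. → [igepeplirokwiek].
/mapareseuz/: /z/ is a voiced obstruent in word-final position, so it devoices to [s]. → [mapareseus].
/hwetijisemoihelaz/: /z/ is a voiced obstruent in word-final position, so it devoices to [s]. → [hwetijisemoihelas].
/kixesnugobajjezob/: /b/ is a voiced obstruent in word-final position, so it devoices to [p]. → [kixesnugobajjezop].

igepeplirokwiek, mapareseus, hwetijisemoihelas, kixesnugobajjezop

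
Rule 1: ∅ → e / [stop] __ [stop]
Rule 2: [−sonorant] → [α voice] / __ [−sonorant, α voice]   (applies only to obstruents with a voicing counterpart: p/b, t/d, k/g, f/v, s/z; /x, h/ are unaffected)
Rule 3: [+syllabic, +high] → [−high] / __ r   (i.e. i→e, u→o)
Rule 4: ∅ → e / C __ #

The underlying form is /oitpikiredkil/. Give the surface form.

oitepikeredekile

Rule 1 (stop-cluster e-epenthesis): /t/ and /p/ form a stop–stop cluster, so [e] is inserted between them. /d/ and /k/ form a stop–stop cluster, so [e] is inserted between them. /oitpikiredkil/ → oitepikiredekil.
Rule 2 (regressive voicing assimilation): no segment meets the environment; /oitepikiredekil/ is unchanged.
Rule 3 (pre-rhotic lowering): /i/ is a high vowel immediately before /r/, so it lowers to [e]. /oitepikiredekil/ → oitepikeredekil.
Rule 4 (final e-epenthesis): the form ends in the consonant /l/, so [e] is inserted word-finally. /oitepikeredekil/ → oitepikeredekile.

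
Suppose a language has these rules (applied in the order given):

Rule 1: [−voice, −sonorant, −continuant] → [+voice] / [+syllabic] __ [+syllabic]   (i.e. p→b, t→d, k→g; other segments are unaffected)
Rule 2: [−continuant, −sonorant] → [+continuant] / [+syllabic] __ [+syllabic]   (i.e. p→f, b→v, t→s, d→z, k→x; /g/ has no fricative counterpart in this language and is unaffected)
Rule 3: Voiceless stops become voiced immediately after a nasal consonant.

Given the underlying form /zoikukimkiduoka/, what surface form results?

zoigugimgizuoga

Rule 1 (intervocalic voicing): /k/ is a voiceless stop between vowels /i/ and /u/, so it voices to [g]. /k/ is a voiceless stop between vowels /u/ and /i/, so it voices to [g]. /k/ is a voiceless stop between vowels /o/ and /a/, so it voices to [g]. /zoikukimkiduoka/ → zoigugimkiduoga.
Rule 2 (intervocalic spirantization): /d/ is a stop between vowels /i/ and /u/, so it spirantizes to the fricative [z]. /zoigugimkiduoga/ → zoigugimkizuoga.
Rule 3 (post-nasal voicing): /k/ is a voiceless stop immediately after the nasal /m/, so it voices to [g]. /zoigugimkizuoga/ → zoigugimgizuoga.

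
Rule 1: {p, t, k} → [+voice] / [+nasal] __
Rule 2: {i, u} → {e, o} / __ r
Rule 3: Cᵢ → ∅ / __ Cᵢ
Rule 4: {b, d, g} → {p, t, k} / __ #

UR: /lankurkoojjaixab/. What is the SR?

langorkoojaixap

Rule 1 (post-nasal voicing): /k/ is a voiceless stop immediately after the nasal /n/, so it voices to [g]. /lankurkoojjaixab/ → langurkoojjaixab.
Rule 2 (pre-rhotic lowering): /u/ is a high vowel immediately before /r/, so it lowers to [o]. /langurkoojjaixab/ → langorkoojjaixab.
Rule 3 (degemination): /jj/ is a geminate; the first /j/ deletes. /langorkoojjaixab/ → langorkoojaixab.
Rule 4 (final devoicing): /b/ is a voiced stop in word-final position, so it devoices to [p]. /langorkoojaixab/ → langorkoojaixap.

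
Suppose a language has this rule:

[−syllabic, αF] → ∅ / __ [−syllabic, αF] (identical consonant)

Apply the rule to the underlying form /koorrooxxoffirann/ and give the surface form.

/rr/ is a geminate; the first /r/ deletes.
/xx/ is a geminate; the first /x/ deletes.
/ff/ is a geminate; the first /f/ deletes.
/nn/ is a geminate; the first /n/ deletes.
Surface form: [koorooxofiran].

koorooxofiran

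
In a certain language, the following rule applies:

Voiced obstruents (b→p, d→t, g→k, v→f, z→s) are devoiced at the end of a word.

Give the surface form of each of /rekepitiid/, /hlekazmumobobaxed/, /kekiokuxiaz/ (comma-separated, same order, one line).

/rekepitiid/: /d/ is a voiced obstruent in word-final position, so it devoices to [t]. → [rekepitiit].
/hlekazmumobobaxed/: /d/ is a voiced obstruent in word-final position, so it devoices to [t]. → [hlekazmumobobaxet].
/kekiokuxiaz/: /z/ is a voiced obstruent in word-final position, so it devoices to [s]. → [kekiokuxias].

rekepitiit, hlekazmumobobaxet, kekiokuxias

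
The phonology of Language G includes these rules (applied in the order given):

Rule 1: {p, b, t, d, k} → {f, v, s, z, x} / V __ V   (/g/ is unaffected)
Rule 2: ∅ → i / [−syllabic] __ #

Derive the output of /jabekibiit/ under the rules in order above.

Rule 1 (intervocalic spirantization): /b/ is a stop between vowels /a/ and /e/, so it spirantizes to the fricative [v]. /k/ is a stop between vowels /e/ and /i/, so it spirantizes to the fricative [x]. /b/ is a stop between vowels /i/ and /i/, so it spirantizes to the fricative [v]. /jabekibiit/ → javexiviit.
Rule 2 (final i-epenthesis): the form ends in the consonant /t/, so [i] is inserted word-finally. /javexiviit/ → javexiviiti.

javexiviiti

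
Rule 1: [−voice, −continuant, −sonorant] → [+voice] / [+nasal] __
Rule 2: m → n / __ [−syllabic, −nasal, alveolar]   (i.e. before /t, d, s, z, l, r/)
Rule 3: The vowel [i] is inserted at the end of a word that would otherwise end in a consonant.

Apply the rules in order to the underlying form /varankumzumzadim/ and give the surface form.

Rule 1 (post-nasal voicing): /k/ is a voiceless stop immediately after the nasal /n/, so it voices to [g]. /varankumzumzadim/ → varangumzumzadim.
Rule 2 (nasal place assimilation): /m/ precedes the alveolar consonant /z/, so it assimilates in place to [n]. /m/ precedes the alveolar consonant /z/, so it assimilates in place to [n]. /varangumzumzadim/ → varangunzunzadim.
Rule 3 (final i-epenthesis): the form ends in the consonant /m/, so [i] is inserted word-finally. /varangunzunzadim/ → varangunzunzadimi.

varangunzunzadimi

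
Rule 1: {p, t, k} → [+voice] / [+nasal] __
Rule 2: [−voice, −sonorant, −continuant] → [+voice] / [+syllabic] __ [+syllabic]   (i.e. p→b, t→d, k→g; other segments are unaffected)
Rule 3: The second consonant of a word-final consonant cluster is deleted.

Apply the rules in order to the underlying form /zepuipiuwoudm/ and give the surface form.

zebuibiuwoud

Rule 1 (post-nasal voicing): no segment meets the environment; /zepuipiuwoudm/ is unchanged.
Rule 2 (intervocalic voicing): /p/ is a voiceless stop between vowels /e/ and /u/, so it voices to [b]. /p/ is a voiceless stop between vowels /i/ and /i/, so it voices to [b]. /zepuipiuwoudm/ → zebuibiuwoudm.
Rule 3 (final cluster simplification): /m/ is the second consonant of a word-final cluster /dm/, so it deletes. /zebuibiuwoudm/ → zebuibiuwoud.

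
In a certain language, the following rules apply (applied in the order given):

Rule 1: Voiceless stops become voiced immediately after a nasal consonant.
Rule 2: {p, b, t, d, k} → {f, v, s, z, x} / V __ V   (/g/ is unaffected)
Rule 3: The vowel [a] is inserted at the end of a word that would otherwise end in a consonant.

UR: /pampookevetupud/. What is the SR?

Rule 1 (post-nasal voicing): /p/ is a voiceless stop immediately after the nasal /m/, so it voices to [b]. /pampookevetupud/ → pambookevetupud.
Rule 2 (intervocalic spirantization): /k/ is a stop between vowels /o/ and /e/, so it spirantizes to the fricative [x]. /t/ is a stop between vowels /e/ and /u/, so it spirantizes to the fricative [s]. /p/ is a stop between vowels /u/ and /u/, so it spirantizes to the fricative [f]. /pambookevetupud/ → pambooxevesufud.
Rule 3 (final a-epenthesis): the form ends in the consonant /d/, so [a] is inserted word-finally. /pambooxevesufud/ → pambooxevesufuda.

pambooxevesufuda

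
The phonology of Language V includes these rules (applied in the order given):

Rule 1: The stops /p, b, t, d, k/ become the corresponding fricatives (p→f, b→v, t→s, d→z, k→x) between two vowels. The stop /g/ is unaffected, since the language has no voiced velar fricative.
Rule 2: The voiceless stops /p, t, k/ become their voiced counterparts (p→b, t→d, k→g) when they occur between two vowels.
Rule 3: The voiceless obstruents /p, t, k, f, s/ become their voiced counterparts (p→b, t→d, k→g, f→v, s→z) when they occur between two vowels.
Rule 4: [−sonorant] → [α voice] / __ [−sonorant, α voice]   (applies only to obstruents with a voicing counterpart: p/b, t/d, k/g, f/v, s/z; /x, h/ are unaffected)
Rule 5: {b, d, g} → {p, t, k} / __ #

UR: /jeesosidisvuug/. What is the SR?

Rule 1 (intervocalic spirantization): /d/ is a stop between vowels /i/ and /i/, so it spirantizes to the fricative [z]. /jeesosidisvuug/ → jeesosizisvuug.
Rule 2 (intervocalic voicing): no segment meets the environment; /jeesosizisvuug/ is unchanged.
Rule 3 (intervocalic voicing): /s/ is a voiceless obstruent between vowels /e/ and /o/, so it voices to [z]. /s/ is a voiceless obstruent between vowels /o/ and /i/, so it voices to [z]. /jeesosizisvuug/ → jeezozizisvuug.
Rule 4 (regressive voicing assimilation): /s/ precedes the voiced obstruent /v/, so it voices to [z] by assimilation. /jeezozizisvuug/ → jeezozizizvuug.
Rule 5 (final devoicing): /g/ is a voiced stop in word-final position, so it devoices to [k]. /jeezozizizvuug/ → jeezozizizvuuk.

jeezozizizvuuk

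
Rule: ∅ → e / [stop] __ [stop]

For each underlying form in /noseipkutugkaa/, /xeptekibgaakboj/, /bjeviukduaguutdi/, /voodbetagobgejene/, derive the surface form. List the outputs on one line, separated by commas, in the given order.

noseipekutugekaa, xepetekibegaakeboj, bjeviukeduaguutedi, voodebetagobegejene

/noseipkutugkaa/: /p/ and /k/ form a stop–stop cluster, so [e] is inserted between them. /g/ and /k/ form a stop–stop cluster, so [e] is inserted between them. → [noseipekutugekaa].
/xeptekibgaakboj/: /p/ and /t/ form a stop–stop cluster, so [e] is inserted between them. /b/ and /g/ form a stop–stop cluster, so [e] is inserted between them. /k/ and /b/ form a stop–stop cluster, so [e] is inserted between them. → [xepetekibegaakeboj].
/bjeviukduaguutdi/: /k/ and /d/ form a stop–stop cluster, so [e] is inserted between them. /t/ and /d/ form a stop–stop cluster, so [e] is inserted between them. → [bjeviukeduaguutedi].
/voodbetagobgejene/: /d/ and /b/ form a stop–stop cluster, so [e] is inserted between them. /b/ and /g/ form a stop–stop cluster, so [e] is inserted between them. → [voodebetagobegejene].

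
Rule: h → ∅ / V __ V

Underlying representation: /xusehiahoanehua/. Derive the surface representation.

xuseiaoaneua

/h/ occurs between vowels /e/ and /i/, so it deletes.
/h/ occurs between vowels /a/ and /o/, so it deletes.
/h/ occurs between vowels /e/ and /u/, so it deletes.
Surface form: [xuseiaoaneua].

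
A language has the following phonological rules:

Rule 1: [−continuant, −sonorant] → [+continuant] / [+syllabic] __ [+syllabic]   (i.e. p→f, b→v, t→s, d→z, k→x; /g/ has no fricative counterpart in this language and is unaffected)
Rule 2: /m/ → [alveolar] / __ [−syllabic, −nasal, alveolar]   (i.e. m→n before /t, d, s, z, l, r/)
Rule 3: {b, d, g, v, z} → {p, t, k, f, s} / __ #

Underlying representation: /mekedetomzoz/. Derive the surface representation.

Rule 1 (intervocalic spirantization): /k/ is a stop between vowels /e/ and /e/, so it spirantizes to the fricative [x]. /d/ is a stop between vowels /e/ and /e/, so it spirantizes to the fricative [z]. /t/ is a stop between vowels /e/ and /o/, so it spirantizes to the fricative [s]. /mekedetomzoz/ → mexezesomzoz.
Rule 2 (nasal place assimilation): /m/ precedes the alveolar consonant /z/, so it assimilates in place to [n]. /mexezesomzoz/ → mexezesonzoz.
Rule 3 (final devoicing): /z/ is a voiced obstruent in word-final position, so it devoices to [s]. /mexezesonzoz/ → mexezesonzos.

mexezesonzos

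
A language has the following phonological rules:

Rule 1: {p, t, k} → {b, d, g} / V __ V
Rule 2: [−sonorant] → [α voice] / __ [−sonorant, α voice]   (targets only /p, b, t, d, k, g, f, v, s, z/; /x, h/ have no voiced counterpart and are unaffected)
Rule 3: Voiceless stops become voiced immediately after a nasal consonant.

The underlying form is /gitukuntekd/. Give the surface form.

Rule 1 (intervocalic voicing): /t/ is a voiceless stop between vowels /i/ and /u/, so it voices to [d]. /k/ is a voiceless stop between vowels /u/ and /u/, so it voices to [g]. /gitukuntekd/ → giduguntekd.
Rule 2 (regressive voicing assimilation): /k/ precedes the voiced obstruent /d/, so it voices to [g] by assimilation. /giduguntekd/ → giduguntegd.
Rule 3 (post-nasal voicing): /t/ is a voiceless stop immediately after the nasal /n/, so it voices to [d]. /giduguntegd/ → gidugundegd.

gidugundegd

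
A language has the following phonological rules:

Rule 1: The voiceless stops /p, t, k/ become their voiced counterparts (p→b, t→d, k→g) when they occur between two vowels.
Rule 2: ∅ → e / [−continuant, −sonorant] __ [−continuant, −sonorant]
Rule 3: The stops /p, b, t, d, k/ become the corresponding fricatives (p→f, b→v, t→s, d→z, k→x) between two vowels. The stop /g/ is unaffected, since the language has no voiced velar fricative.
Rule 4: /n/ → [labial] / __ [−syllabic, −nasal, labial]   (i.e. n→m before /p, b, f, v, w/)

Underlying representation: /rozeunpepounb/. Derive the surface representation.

rozeumpevoumb

Rule 1 (intervocalic voicing): /p/ is a voiceless stop between vowels /e/ and /o/, so it voices to [b]. /rozeunpepounb/ → rozeunpebounb.
Rule 2 (stop-cluster e-epenthesis): no segment meets the environment; /rozeunpebounb/ is unchanged.
Rule 3 (intervocalic spirantization): /b/ is a stop between vowels /e/ and /o/, so it spirantizes to the fricative [v]. /rozeunpebounb/ → rozeunpevounb.
Rule 4 (nasal place assimilation): /n/ precedes the labial consonant /p/, so it assimilates in place to [m]. /n/ precedes the labial consonant /b/, so it assimilates in place to [m]. /rozeunpevounb/ → rozeumpevoumb.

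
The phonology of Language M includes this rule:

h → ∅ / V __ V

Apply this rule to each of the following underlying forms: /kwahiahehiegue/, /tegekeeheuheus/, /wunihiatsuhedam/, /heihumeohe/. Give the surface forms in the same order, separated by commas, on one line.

kwaiaeiegue, tegekeeeueus, wuniiatsuedam, heiumeoe

/kwahiahehiegue/: /h/ occurs between vowels /a/ and /i/, so it deletes. /h/ occurs between vowels /a/ and /e/, so it deletes. /h/ occurs between vowels /e/ and /i/, so it deletes. → [kwaiaeiegue].
/tegekeeheuheus/: /h/ occurs between vowels /e/ and /e/, so it deletes. /h/ occurs between vowels /u/ and /e/, so it deletes. → [tegekeeeueus].
/wunihiatsuhedam/: /h/ occurs between vowels /i/ and /i/, so it deletes. /h/ occurs between vowels /u/ and /e/, so it deletes. → [wuniiatsuedam].
/heihumeohe/: /h/ occurs between vowels /i/ and /u/, so it deletes. /h/ occurs between vowels /o/ and /e/, so it deletes. → [heiumeoe].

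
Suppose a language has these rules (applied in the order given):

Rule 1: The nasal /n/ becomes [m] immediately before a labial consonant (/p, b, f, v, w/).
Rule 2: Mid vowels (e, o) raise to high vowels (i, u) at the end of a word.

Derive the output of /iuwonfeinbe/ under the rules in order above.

Rule 1 (nasal place assimilation): /n/ precedes the labial consonant /f/, so it assimilates in place to [m]. /n/ precedes the labial consonant /b/, so it assimilates in place to [m]. /iuwonfeinbe/ → iuwomfeimbe.
Rule 2 (final vowel raising): /e/ is a mid vowel in word-final position, so it raises to [i]. /iuwomfeimbe/ → iuwomfeimbi.

iuwomfeimbi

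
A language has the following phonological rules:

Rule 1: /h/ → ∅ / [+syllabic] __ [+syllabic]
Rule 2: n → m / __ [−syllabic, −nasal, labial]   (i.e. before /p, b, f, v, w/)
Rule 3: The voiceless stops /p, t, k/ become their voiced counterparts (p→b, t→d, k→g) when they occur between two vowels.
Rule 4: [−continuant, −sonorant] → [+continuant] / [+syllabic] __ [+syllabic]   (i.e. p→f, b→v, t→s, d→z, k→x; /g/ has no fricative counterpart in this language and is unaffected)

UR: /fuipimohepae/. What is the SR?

Rule 1 (intervocalic h-deletion): /h/ occurs between vowels /o/ and /e/, so it deletes. /fuipimohepae/ → fuipimoepae.
Rule 2 (nasal place assimilation): no segment meets the environment; /fuipimoepae/ is unchanged.
Rule 3 (intervocalic voicing): /p/ is a voiceless stop between vowels /i/ and /i/, so it voices to [b]. /p/ is a voiceless stop between vowels /e/ and /a/, so it voices to [b]. /fuipimoepae/ → fuibimoebae.
Rule 4 (intervocalic spirantization): /b/ is a stop between vowels /i/ and /i/, so it spirantizes to the fricative [v]. /b/ is a stop between vowels /e/ and /a/, so it spirantizes to the fricative [v]. /fuibimoebae/ → fuivimoevae.

fuivimoevae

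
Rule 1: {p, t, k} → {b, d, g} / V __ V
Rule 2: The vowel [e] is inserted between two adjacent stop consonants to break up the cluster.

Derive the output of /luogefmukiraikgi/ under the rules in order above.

luogefmugiraikegi

Rule 1 (intervocalic voicing): /k/ is a voiceless stop between vowels /u/ and /i/, so it voices to [g]. /luogefmukiraikgi/ → luogefmugiraikgi.
Rule 2 (stop-cluster e-epenthesis): /k/ and /g/ form a stop–stop cluster, so [e] is inserted between them. /luogefmugiraikgi/ → luogefmugiraikegi.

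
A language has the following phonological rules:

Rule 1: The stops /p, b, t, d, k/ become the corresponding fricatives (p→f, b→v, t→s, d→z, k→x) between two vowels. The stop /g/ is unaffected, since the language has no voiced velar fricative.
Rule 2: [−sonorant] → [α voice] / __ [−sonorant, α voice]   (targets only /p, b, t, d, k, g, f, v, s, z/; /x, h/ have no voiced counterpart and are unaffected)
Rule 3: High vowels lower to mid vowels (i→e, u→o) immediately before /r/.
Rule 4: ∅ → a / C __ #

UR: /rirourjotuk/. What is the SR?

reroorjosuka

Rule 1 (intervocalic spirantization): /t/ is a stop between vowels /o/ and /u/, so it spirantizes to the fricative [s]. /rirourjotuk/ → rirourjosuk.
Rule 2 (regressive voicing assimilation): no segment meets the environment; /rirourjosuk/ is unchanged.
Rule 3 (pre-rhotic lowering): /i/ is a high vowel immediately before /r/, so it lowers to [e]. /u/ is a high vowel immediately before /r/, so it lowers to [o]. /rirourjosuk/ → reroorjosuk.
Rule 4 (final a-epenthesis): the form ends in the consonant /k/, so [a] is inserted word-finally. /reroorjosuk/ → reroorjosuka.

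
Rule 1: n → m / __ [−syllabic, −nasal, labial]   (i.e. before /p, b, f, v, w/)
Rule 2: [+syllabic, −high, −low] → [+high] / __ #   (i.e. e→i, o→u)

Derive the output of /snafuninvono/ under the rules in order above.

Rule 1 (nasal place assimilation): /n/ precedes the labial consonant /v/, so it assimilates in place to [m]. /snafuninvono/ → snafunimvono.
Rule 2 (final vowel raising): /o/ is a mid vowel in word-final position, so it raises to [u]. /snafunimvono/ → snafunimvonu.

snafunimvonu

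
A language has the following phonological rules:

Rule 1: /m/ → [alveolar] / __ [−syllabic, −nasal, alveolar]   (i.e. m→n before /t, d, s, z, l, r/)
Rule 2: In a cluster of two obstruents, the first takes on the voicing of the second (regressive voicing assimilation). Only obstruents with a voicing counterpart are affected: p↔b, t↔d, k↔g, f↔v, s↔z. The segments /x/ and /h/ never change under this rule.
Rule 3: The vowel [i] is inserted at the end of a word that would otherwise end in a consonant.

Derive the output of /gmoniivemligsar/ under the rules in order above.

Rule 1 (nasal place assimilation): /m/ precedes the alveolar consonant /l/, so it assimilates in place to [n]. /gmoniivemligsar/ → gmoniivenligsar.
Rule 2 (regressive voicing assimilation): /g/ precedes the voiceless obstruent /s/, so it devoices to [k] by assimilation. /gmoniivenligsar/ → gmoniivenliksar.
Rule 3 (final i-epenthesis): the form ends in the consonant /r/, so [i] is inserted word-finally. /gmoniivenliksar/ → gmoniivenliksari.

gmoniivenliksari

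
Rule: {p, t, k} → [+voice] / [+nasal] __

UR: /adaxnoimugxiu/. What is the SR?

adaxnoimugxiu

No segment of /adaxnoimugxiu/ meets the structural description of the rule, so the form surfaces unchanged.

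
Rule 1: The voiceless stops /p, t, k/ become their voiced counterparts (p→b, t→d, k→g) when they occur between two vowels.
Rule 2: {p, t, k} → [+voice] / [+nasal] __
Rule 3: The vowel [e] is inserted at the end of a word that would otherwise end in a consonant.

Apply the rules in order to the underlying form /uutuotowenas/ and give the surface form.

uuduodowenase

Rule 1 (intervocalic voicing): /t/ is a voiceless stop between vowels /u/ and /u/, so it voices to [d]. /t/ is a voiceless stop between vowels /o/ and /o/, so it voices to [d]. /uutuotowenas/ → uuduodowenas.
Rule 2 (post-nasal voicing): no segment meets the environment; /uuduodowenas/ is unchanged.
Rule 3 (final e-epenthesis): the form ends in the consonant /s/, so [e] is inserted word-finally. /uuduodowenas/ → uuduodowenase.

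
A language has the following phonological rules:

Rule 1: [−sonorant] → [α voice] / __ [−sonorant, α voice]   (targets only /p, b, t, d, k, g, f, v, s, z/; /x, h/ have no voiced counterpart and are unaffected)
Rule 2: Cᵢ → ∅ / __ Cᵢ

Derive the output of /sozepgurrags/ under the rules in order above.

sozebguraks

Rule 1 (regressive voicing assimilation): /p/ precedes the voiced obstruent /g/, so it voices to [b] by assimilation. /g/ precedes the voiceless obstruent /s/, so it devoices to [k] by assimilation. /sozepgurrags/ → sozebgurraks.
Rule 2 (degemination): /rr/ is a geminate; the first /r/ deletes. /sozebgurraks/ → sozebguraks.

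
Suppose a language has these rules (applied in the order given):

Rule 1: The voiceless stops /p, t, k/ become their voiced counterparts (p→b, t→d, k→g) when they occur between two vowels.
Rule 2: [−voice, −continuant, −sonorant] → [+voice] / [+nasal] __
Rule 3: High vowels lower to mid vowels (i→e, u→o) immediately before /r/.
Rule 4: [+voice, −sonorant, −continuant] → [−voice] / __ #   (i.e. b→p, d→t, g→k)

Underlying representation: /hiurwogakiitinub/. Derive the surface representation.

hiorwogagiidinup

Rule 1 (intervocalic voicing): /k/ is a voiceless stop between vowels /a/ and /i/, so it voices to [g]. /t/ is a voiceless stop between vowels /i/ and /i/, so it voices to [d]. /hiurwogakiitinub/ → hiurwogagiidinub.
Rule 2 (post-nasal voicing): no segment meets the environment; /hiurwogagiidinub/ is unchanged.
Rule 3 (pre-rhotic lowering): /u/ is a high vowel immediately before /r/, so it lowers to [o]. /hiurwogagiidinub/ → hiorwogagiidinub.
Rule 4 (final devoicing): /b/ is a voiced stop in word-final position, so it devoices to [p]. /hiorwogagiidinub/ → hiorwogagiidinup.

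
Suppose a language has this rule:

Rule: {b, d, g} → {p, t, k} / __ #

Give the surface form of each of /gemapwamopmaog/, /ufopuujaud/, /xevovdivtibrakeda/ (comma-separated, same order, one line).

/gemapwamopmaog/: /g/ is a voiced stop in word-final position, so it devoices to [k]. → [gemapwamopmaok].
/ufopuujaud/: /d/ is a voiced stop in word-final position, so it devoices to [t]. → [ufopuujaut].
/xevovdivtibrakeda/: the rule's environment is not met; surfaces unchanged as [xevovdivtibrakeda].

gemapwamopmaok, ufopuujaut, xevovdivtibrakeda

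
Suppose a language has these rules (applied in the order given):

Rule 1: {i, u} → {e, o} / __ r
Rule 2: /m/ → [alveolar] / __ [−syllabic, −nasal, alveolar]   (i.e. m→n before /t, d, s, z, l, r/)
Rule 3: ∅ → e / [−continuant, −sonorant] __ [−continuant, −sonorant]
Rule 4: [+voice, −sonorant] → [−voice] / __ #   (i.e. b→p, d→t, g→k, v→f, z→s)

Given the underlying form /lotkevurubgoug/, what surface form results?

lotekevorubegouk

Rule 1 (pre-rhotic lowering): /u/ is a high vowel immediately before /r/, so it lowers to [o]. /lotkevurubgoug/ → lotkevorubgoug.
Rule 2 (nasal place assimilation): no segment meets the environment; /lotkevorubgoug/ is unchanged.
Rule 3 (stop-cluster e-epenthesis): /t/ and /k/ form a stop–stop cluster, so [e] is inserted between them. /b/ and /g/ form a stop–stop cluster, so [e] is inserted between them. /lotkevorubgoug/ → lotekevorubegoug.
Rule 4 (final devoicing): /g/ is a voiced obstruent in word-final position, so it devoices to [k]. /lotekevorubegoug/ → lotekevorubegouk.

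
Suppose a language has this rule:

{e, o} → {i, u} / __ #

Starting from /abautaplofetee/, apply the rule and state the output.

Scanning /abautaplofetee/: /o/ at position 9 is not in the conditioning environment; /e/ at position 11 is not in the conditioning environment; /e/ at position 13 is not in the conditioning environment; /e/ is a mid vowel in word-final position, so it raises to [i].
Result: [abautaplofetei].

abautaplofetei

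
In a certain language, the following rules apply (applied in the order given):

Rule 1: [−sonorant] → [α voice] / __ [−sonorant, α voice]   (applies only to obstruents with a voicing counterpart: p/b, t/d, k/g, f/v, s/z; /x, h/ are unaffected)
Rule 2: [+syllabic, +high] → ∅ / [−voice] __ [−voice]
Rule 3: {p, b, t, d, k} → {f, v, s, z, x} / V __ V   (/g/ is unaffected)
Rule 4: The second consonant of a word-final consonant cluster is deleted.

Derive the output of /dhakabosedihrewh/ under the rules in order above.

thaxavosezihrew

Rule 1 (regressive voicing assimilation): /d/ precedes the voiceless obstruent /h/, so it devoices to [t] by assimilation. /dhakabosedihrewh/ → thakabosedihrewh.
Rule 2 (high vowel syncope): no segment meets the environment; /thakabosedihrewh/ is unchanged.
Rule 3 (intervocalic spirantization): /k/ is a stop between vowels /a/ and /a/, so it spirantizes to the fricative [x]. /b/ is a stop between vowels /a/ and /o/, so it spirantizes to the fricative [v]. /d/ is a stop between vowels /e/ and /i/, so it spirantizes to the fricative [z]. /thakabosedihrewh/ → thaxavosezihrewh.
Rule 4 (final cluster simplification): /h/ is the second consonant of a word-final cluster /wh/, so it deletes. /thaxavosezihrewh/ → thaxavosezihrew.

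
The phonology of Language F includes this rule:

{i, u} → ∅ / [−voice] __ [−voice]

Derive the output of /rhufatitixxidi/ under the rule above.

rhfattxxidi

/u/ is a high vowel flanked by voiceless consonants /h/ and /f/, so it deletes.
/i/ is a high vowel flanked by voiceless consonants /t/ and /t/, so it deletes.
/i/ is a high vowel flanked by voiceless consonants /t/ and /x/, so it deletes.
Surface form: [rhfattxxidi].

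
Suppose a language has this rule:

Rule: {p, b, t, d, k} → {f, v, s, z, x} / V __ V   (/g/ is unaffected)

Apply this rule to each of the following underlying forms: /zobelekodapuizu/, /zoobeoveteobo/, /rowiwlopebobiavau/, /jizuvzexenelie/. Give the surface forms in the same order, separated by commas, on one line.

/zobelekodapuizu/: /b/ is a stop between vowels /o/ and /e/, so it spirantizes to the fricative [v]. /k/ is a stop between vowels /e/ and /o/, so it spirantizes to the fricative [x]. /d/ is a stop between vowels /o/ and /a/, so it spirantizes to the fricative [z]. /p/ is a stop between vowels /a/ and /u/, so it spirantizes to the fricative [f]. → [zovelexozafuizu].
/zoobeoveteobo/: /b/ is a stop between vowels /o/ and /e/, so it spirantizes to the fricative [v]. /t/ is a stop between vowels /e/ and /e/, so it spirantizes to the fricative [s]. /b/ is a stop between vowels /o/ and /o/, so it spirantizes to the fricative [v]. → [zooveoveseovo].
/rowiwlopebobiavau/: /p/ is a stop between vowels /o/ and /e/, so it spirantizes to the fricative [f]. /b/ is a stop between vowels /e/ and /o/, so it spirantizes to the fricative [v]. /b/ is a stop between vowels /o/ and /i/, so it spirantizes to the fricative [v]. → [rowiwlofevoviavau].
/jizuvzexenelie/: the rule's environment is not met; surfaces unchanged as [jizuvzexenelie].

zovelexozafuizu, zooveoveseovo, rowiwlofevoviavau, jizuvzexenelie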